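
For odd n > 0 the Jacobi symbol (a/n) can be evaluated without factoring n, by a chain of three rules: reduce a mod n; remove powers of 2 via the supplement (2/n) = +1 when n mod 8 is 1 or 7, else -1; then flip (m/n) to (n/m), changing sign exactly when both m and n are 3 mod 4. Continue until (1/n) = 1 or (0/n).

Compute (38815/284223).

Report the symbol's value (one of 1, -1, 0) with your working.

reciprocity: (38815/284223) = -1·(284223/38815) since 38815 mod 4 = 3, 284223 mod 4 = 3; sign now -1
(284223/38815) = (12518/38815)   [reduce mod 38815]
12518 = 2^1·6259; (2/38815) = +1 since 38815 mod 8 = 7, so (12518/38815) = (+1)^1·(6259/38815); sign now -1
reciprocity: (6259/38815) = -1·(38815/6259) since 6259 mod 4 = 3, 38815 mod 4 = 3; sign now +1
(38815/6259) = (1261/6259)   [reduce mod 6259]
reciprocity: (1261/6259) = +1·(6259/1261) since 1261 mod 4 = 1, 6259 mod 4 = 3; sign now +1
(6259/1261) = (1215/1261)   [reduce mod 1261]
reciprocity: (1215/1261) = +1·(1261/1215) since 1215 mod 4 = 3, 1261 mod 4 = 1; sign now +1
(1261/1215) = (46/1215)   [reduce mod 1215]
46 = 2^1·23; (2/1215) = +1 since 1215 mod 8 = 7, so (46/1215) = (+1)^1·(23/1215); sign now +1
reciprocity: (23/1215) = -1·(1215/23) since 23 mod 4 = 3, 1215 mod 4 = 3; sign now -1
(1215/23) = (19/23)   [reduce mod 23]
reciprocity: (19/23) = -1·(23/19) since 19 mod 4 = 3, 23 mod 4 = 3; sign now +1
(23/19) = (4/19)   [reduce mod 19]
4 = 2^2·1; (2/19) = -1 since 19 mod 8 = 3, so (4/19) = (-1)^2·(1/19); sign now +1
(1/19) = 1; final value = sign = +1

1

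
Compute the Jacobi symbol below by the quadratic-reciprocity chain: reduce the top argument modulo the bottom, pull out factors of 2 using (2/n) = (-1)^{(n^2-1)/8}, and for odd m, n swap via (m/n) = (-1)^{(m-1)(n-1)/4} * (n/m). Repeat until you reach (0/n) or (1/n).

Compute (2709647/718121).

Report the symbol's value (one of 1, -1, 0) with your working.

1

(2709647/718121) = (555284/718121)   [reduce mod 718121]
555284 = 2^2·138821; (2/718121) = +1 since 718121 mod 8 = 1, so (555284/718121) = (+1)^2·(138821/718121); sign now +1
reciprocity: (138821/718121) = +1·(718121/138821) since 138821 mod 4 = 1, 718121 mod 4 = 1; sign now +1
(718121/138821) = (24016/138821)   [reduce mod 138821]
24016 = 2^4·1501; (2/138821) = -1 since 138821 mod 8 = 5, so (24016/138821) = (-1)^4·(1501/138821); sign now +1
reciprocity: (1501/138821) = +1·(138821/1501) since 1501 mod 4 = 1, 138821 mod 4 = 1; sign now +1
(138821/1501) = (729/1501)   [reduce mod 1501]
reciprocity: (729/1501) = +1·(1501/729) since 729 mod 4 = 1, 1501 mod 4 = 1; sign now +1
(1501/729) = (43/729)   [reduce mod 729]
reciprocity: (43/729) = +1·(729/43) since 43 mod 4 = 3, 729 mod 4 = 1; sign now +1
(729/43) = (41/43)   [reduce mod 43]
reciprocity: (41/43) = +1·(43/41) since 41 mod 4 = 1, 43 mod 4 = 3; sign now +1
(43/41) = (2/41)   [reduce mod 41]
2 = 2^1·1; (2/41) = +1 since 41 mod 8 = 1, so (2/41) = (+1)^1·(1/41); sign now +1
(1/41) = 1; final value = sign = +1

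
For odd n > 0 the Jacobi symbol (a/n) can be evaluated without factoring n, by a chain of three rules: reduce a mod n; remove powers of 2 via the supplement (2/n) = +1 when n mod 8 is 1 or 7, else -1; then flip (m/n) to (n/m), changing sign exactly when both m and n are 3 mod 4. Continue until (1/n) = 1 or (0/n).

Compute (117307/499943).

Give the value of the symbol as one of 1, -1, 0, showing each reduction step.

flip (117307/499943) -> (499943/117307): both odd, 117307 mod 4 = 3, 499943 mod 4 = 3, so the flip contributes -1; sign now -1
(499943/117307): 499943 mod 117307 = 30715, so (499943/117307) = (30715/117307)
flip (30715/117307) -> (117307/30715): both odd, 30715 mod 4 = 3, 117307 mod 4 = 3, so the flip contributes -1; sign now +1
(117307/30715): 117307 mod 30715 = 25162, so (117307/30715) = (25162/30715)
factor out 2^1: 25162 = 2^1·12581; with 30715 mod 8 = 3, (2/30715) = -1; sign now -1; continue with (12581/30715)
flip (12581/30715) -> (30715/12581): both odd, 12581 mod 4 = 1, 30715 mod 4 = 3, so the flip contributes +1; sign now -1
(30715/12581): 30715 mod 12581 = 5553, so (30715/12581) = (5553/12581)
flip (5553/12581) -> (12581/5553): both odd, 5553 mod 4 = 1, 12581 mod 4 = 1, so the flip contributes +1; sign now -1
(12581/5553): 12581 mod 5553 = 1475, so (12581/5553) = (1475/5553)
flip (1475/5553) -> (5553/1475): both odd, 1475 mod 4 = 3, 5553 mod 4 = 1, so the flip contributes +1; sign now -1
(5553/1475): 5553 mod 1475 = 1128, so (5553/1475) = (1128/1475)
factor out 2^3: 1128 = 2^3·141; with 1475 mod 8 = 3, (2/1475) = -1; sign now +1; continue with (141/1475)
flip (141/1475) -> (1475/141): both odd, 141 mod 4 = 1, 1475 mod 4 = 3, so the flip contributes +1; sign now +1
(1475/141): 1475 mod 141 = 65, so (1475/141) = (65/141)
flip (65/141) -> (141/65): both odd, 65 mod 4 = 1, 141 mod 4 = 1, so the flip contributes +1; sign now +1
(141/65): 141 mod 65 = 11, so (141/65) = (11/65)
flip (11/65) -> (65/11): both odd, 11 mod 4 = 3, 65 mod 4 = 1, so the flip contributes +1; sign now +1
(65/11): 65 mod 11 = 10, so (65/11) = (10/11)
factor out 2^1: 10 = 2^1·5; with 11 mod 8 = 3, (2/11) = -1; sign now -1; continue with (5/11)
flip (5/11) -> (11/5): both odd, 5 mod 4 = 1, 11 mod 4 = 3, so the flip contributes +1; sign now -1
(11/5): 11 mod 5 = 1, so (11/5) = (1/5)
reached (1/5) = 1, so the symbol is -1

-1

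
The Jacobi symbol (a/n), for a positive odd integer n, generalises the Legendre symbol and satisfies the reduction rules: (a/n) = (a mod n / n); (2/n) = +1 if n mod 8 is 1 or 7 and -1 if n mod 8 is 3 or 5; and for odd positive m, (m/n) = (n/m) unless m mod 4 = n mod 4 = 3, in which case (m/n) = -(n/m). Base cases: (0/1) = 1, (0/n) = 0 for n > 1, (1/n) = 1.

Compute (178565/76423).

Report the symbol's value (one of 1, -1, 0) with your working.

1

(178565/76423) = (25719/76423)   [reduce mod 76423]
reciprocity: (25719/76423) = -1·(76423/25719) since 25719 mod 4 = 3, 76423 mod 4 = 3; sign now -1
(76423/25719) = (24985/25719)   [reduce mod 25719]
reciprocity: (24985/25719) = +1·(25719/24985) since 24985 mod 4 = 1, 25719 mod 4 = 3; sign now -1
(25719/24985) = (734/24985)   [reduce mod 24985]
734 = 2^1·367; (2/24985) = +1 since 24985 mod 8 = 1, so (734/24985) = (+1)^1·(367/24985); sign now -1
reciprocity: (367/24985) = +1·(24985/367) since 367 mod 4 = 3, 24985 mod 4 = 1; sign now -1
(24985/367) = (29/367)   [reduce mod 367]
reciprocity: (29/367) = +1·(367/29) since 29 mod 4 = 1, 367 mod 4 = 3; sign now -1
(367/29) = (19/29)   [reduce mod 29]
reciprocity: (19/29) = +1·(29/19) since 19 mod 4 = 3, 29 mod 4 = 1; sign now -1
(29/19) = (10/19)   [reduce mod 19]
10 = 2^1·5; (2/19) = -1 since 19 mod 8 = 3, so (10/19) = (-1)^1·(5/19); sign now +1
reciprocity: (5/19) = +1·(19/5) since 5 mod 4 = 1, 19 mod 4 = 3; sign now +1
(19/5) = (4/5)   [reduce mod 5]
4 = 2^2·1; (2/5) = -1 since 5 mod 8 = 5, so (4/5) = (-1)^2·(1/5); sign now +1
(1/5) = 1; final value = sign = +1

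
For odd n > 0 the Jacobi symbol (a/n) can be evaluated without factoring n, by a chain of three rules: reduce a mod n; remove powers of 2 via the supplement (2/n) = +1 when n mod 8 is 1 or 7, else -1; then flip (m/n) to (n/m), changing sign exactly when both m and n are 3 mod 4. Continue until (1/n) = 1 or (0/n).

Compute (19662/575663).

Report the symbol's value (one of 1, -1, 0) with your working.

19662 = 2^1·9831; (2/575663) = +1 since 575663 mod 8 = 7, so (19662/575663) = (+1)^1·(9831/575663); sign now +1
reciprocity: (9831/575663) = -1·(575663/9831) since 9831 mod 4 = 3, 575663 mod 4 = 3; sign now -1
(575663/9831) = (5465/9831)   [reduce mod 9831]
reciprocity: (5465/9831) = +1·(9831/5465) since 5465 mod 4 = 1, 9831 mod 4 = 3; sign now -1
(9831/5465) = (4366/5465)   [reduce mod 5465]
4366 = 2^1·2183; (2/5465) = +1 since 5465 mod 8 = 1, so (4366/5465) = (+1)^1·(2183/5465); sign now -1
reciprocity: (2183/5465) = +1·(5465/2183) since 2183 mod 4 = 3, 5465 mod 4 = 1; sign now -1
(5465/2183) = (1099/2183)   [reduce mod 2183]
reciprocity: (1099/2183) = -1·(2183/1099) since 1099 mod 4 = 3, 2183 mod 4 = 3; sign now +1
(2183/1099) = (1084/1099)   [reduce mod 1099]
1084 = 2^2·271; (2/1099) = -1 since 1099 mod 8 = 3, so (1084/1099) = (-1)^2·(271/1099); sign now +1
reciprocity: (271/1099) = -1·(1099/271) since 271 mod 4 = 3, 1099 mod 4 = 3; sign now -1
(1099/271) = (15/271)   [reduce mod 271]
reciprocity: (15/271) = -1·(271/15) since 15 mod 4 = 3, 271 mod 4 = 3; sign now +1
(271/15) = (1/15)   [reduce mod 15]
(1/15) = 1; final value = sign = +1

1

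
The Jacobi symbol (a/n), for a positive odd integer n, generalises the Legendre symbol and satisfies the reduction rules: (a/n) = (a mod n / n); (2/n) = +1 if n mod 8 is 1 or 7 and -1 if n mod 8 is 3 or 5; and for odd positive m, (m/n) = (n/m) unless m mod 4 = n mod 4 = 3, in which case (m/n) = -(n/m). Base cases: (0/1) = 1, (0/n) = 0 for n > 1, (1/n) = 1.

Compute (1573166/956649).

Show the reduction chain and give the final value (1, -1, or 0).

(1573166/956649): 1573166 mod 956649 = 616517, so (1573166/956649) = (616517/956649)
flip (616517/956649) -> (956649/616517): both odd, 616517 mod 4 = 1, 956649 mod 4 = 1, so the flip contributes +1; sign now +1
(956649/616517): 956649 mod 616517 = 340132, so (956649/616517) = (340132/616517)
factor out 2^2: 340132 = 2^2·85033; with 616517 mod 8 = 5, (2/616517) = -1; sign now +1; continue with (85033/616517)
flip (85033/616517) -> (616517/85033): both odd, 85033 mod 4 = 1, 616517 mod 4 = 1, so the flip contributes +1; sign now +1
(616517/85033): 616517 mod 85033 = 21286, so (616517/85033) = (21286/85033)
factor out 2^1: 21286 = 2^1·10643; with 85033 mod 8 = 1, (2/85033) = +1; sign now +1; continue with (10643/85033)
flip (10643/85033) -> (85033/10643): both odd, 10643 mod 4 = 3, 85033 mod 4 = 1, so the flip contributes +1; sign now +1
(85033/10643): 85033 mod 10643 = 10532, so (85033/10643) = (10532/10643)
factor out 2^2: 10532 = 2^2·2633; with 10643 mod 8 = 3, (2/10643) = -1; sign now +1; continue with (2633/10643)
flip (2633/10643) -> (10643/2633): both odd, 2633 mod 4 = 1, 10643 mod 4 = 3, so the flip contributes +1; sign now +1
(10643/2633): 10643 mod 2633 = 111, so (10643/2633) = (111/2633)
flip (111/2633) -> (2633/111): both odd, 111 mod 4 = 3, 2633 mod 4 = 1, so the flip contributes +1; sign now +1
(2633/111): 2633 mod 111 = 80, so (2633/111) = (80/111)
factor out 2^4: 80 = 2^4·5; with 111 mod 8 = 7, (2/111) = +1; sign now +1; continue with (5/111)
flip (5/111) -> (111/5): both odd, 5 mod 4 = 1, 111 mod 4 = 3, so the flip contributes +1; sign now +1
(111/5): 111 mod 5 = 1, so (111/5) = (1/5)
reached (1/5) = 1, so the symbol is +1

1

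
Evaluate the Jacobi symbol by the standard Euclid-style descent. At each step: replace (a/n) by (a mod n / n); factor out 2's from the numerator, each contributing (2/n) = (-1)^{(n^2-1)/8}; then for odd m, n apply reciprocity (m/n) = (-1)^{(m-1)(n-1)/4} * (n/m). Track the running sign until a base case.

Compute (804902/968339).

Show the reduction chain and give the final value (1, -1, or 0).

804902 = 2^1·402451; (2/968339) = -1 since 968339 mod 8 = 3, so (804902/968339) = (-1)^1·(402451/968339); sign now -1
reciprocity: (402451/968339) = -1·(968339/402451) since 402451 mod 4 = 3, 968339 mod 4 = 3; sign now +1
(968339/402451) = (163437/402451)   [reduce mod 402451]
reciprocity: (163437/402451) = +1·(402451/163437) since 163437 mod 4 = 1, 402451 mod 4 = 3; sign now +1
(402451/163437) = (75577/163437)   [reduce mod 163437]
reciprocity: (75577/163437) = +1·(163437/75577) since 75577 mod 4 = 1, 163437 mod 4 = 1; sign now +1
(163437/75577) = (12283/75577)   [reduce mod 75577]
reciprocity: (12283/75577) = +1·(75577/12283) since 12283 mod 4 = 3, 75577 mod 4 = 1; sign now +1
(75577/12283) = (1879/12283)   [reduce mod 12283]
reciprocity: (1879/12283) = -1·(12283/1879) since 1879 mod 4 = 3, 12283 mod 4 = 3; sign now -1
(12283/1879) = (1009/1879)   [reduce mod 1879]
reciprocity: (1009/1879) = +1·(1879/1009) since 1009 mod 4 = 1, 1879 mod 4 = 3; sign now -1
(1879/1009) = (870/1009)   [reduce mod 1009]
870 = 2^1·435; (2/1009) = +1 since 1009 mod 8 = 1, so (870/1009) = (+1)^1·(435/1009); sign now -1
reciprocity: (435/1009) = +1·(1009/435) since 435 mod 4 = 3, 1009 mod 4 = 1; sign now -1
(1009/435) = (139/435)   [reduce mod 435]
reciprocity: (139/435) = -1·(435/139) since 139 mod 4 = 3, 435 mod 4 = 3; sign now +1
(435/139) = (18/139)   [reduce mod 139]
18 = 2^1·9; (2/139) = -1 since 139 mod 8 = 3, so (18/139) = (-1)^1·(9/139); sign now -1
reciprocity: (9/139) = +1·(139/9) since 9 mod 4 = 1, 139 mod 4 = 3; sign now -1
(139/9) = (4/9)   [reduce mod 9]
4 = 2^2·1; (2/9) = +1 since 9 mod 8 = 1, so (4/9) = (+1)^2·(1/9); sign now -1
(1/9) = 1; final value = sign = -1

-1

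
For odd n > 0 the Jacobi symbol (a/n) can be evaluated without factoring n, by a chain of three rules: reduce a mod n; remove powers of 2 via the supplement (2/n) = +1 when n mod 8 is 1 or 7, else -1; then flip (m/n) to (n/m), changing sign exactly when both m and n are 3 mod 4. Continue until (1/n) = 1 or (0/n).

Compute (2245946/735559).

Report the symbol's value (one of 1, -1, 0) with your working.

(2245946/735559): 2245946 mod 735559 = 39269, so (2245946/735559) = (39269/735559)
flip (39269/735559) -> (735559/39269): both odd, 39269 mod 4 = 1, 735559 mod 4 = 3, so the flip contributes +1; sign now +1
(735559/39269): 735559 mod 39269 = 28717, so (735559/39269) = (28717/39269)
flip (28717/39269) -> (39269/28717): both odd, 28717 mod 4 = 1, 39269 mod 4 = 1, so the flip contributes +1; sign now +1
(39269/28717): 39269 mod 28717 = 10552, so (39269/28717) = (10552/28717)
factor out 2^3: 10552 = 2^3·1319; with 28717 mod 8 = 5, (2/28717) = -1; sign now -1; continue with (1319/28717)
flip (1319/28717) -> (28717/1319): both odd, 1319 mod 4 = 3, 28717 mod 4 = 1, so the flip contributes +1; sign now -1
(28717/1319): 28717 mod 1319 = 1018, so (28717/1319) = (1018/1319)
factor out 2^1: 1018 = 2^1·509; with 1319 mod 8 = 7, (2/1319) = +1; sign now -1; continue with (509/1319)
flip (509/1319) -> (1319/509): both odd, 509 mod 4 = 1, 1319 mod 4 = 3, so the flip contributes +1; sign now -1
(1319/509): 1319 mod 509 = 301, so (1319/509) = (301/509)
flip (301/509) -> (509/301): both odd, 301 mod 4 = 1, 509 mod 4 = 1, so the flip contributes +1; sign now -1
(509/301): 509 mod 301 = 208, so (509/301) = (208/301)
factor out 2^4: 208 = 2^4·13; with 301 mod 8 = 5, (2/301) = -1; sign now -1; continue with (13/301)
flip (13/301) -> (301/13): both odd, 13 mod 4 = 1, 301 mod 4 = 1, so the flip contributes +1; sign now -1
(301/13): 301 mod 13 = 2, so (301/13) = (2/13)
factor out 2^1: 2 = 2^1·1; with 13 mod 8 = 5, (2/13) = -1; sign now +1; continue with (1/13)
reached (1/13) = 1, so the symbol is +1

1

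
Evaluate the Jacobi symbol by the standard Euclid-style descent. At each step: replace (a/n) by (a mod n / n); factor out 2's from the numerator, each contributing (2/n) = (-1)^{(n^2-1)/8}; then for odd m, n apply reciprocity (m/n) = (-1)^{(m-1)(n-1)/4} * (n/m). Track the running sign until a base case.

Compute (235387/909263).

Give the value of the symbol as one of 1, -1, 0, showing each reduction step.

0

reciprocity: (235387/909263) = -1·(909263/235387) since 235387 mod 4 = 3, 909263 mod 4 = 3; sign now -1
(909263/235387) = (203102/235387)   [reduce mod 235387]
203102 = 2^1·101551; (2/235387) = -1 since 235387 mod 8 = 3, so (203102/235387) = (-1)^1·(101551/235387); sign now +1
reciprocity: (101551/235387) = -1·(235387/101551) since 101551 mod 4 = 3, 235387 mod 4 = 3; sign now -1
(235387/101551) = (32285/101551)   [reduce mod 101551]
reciprocity: (32285/101551) = +1·(101551/32285) since 32285 mod 4 = 1, 101551 mod 4 = 3; sign now -1
(101551/32285) = (4696/32285)   [reduce mod 32285]
4696 = 2^3·587; (2/32285) = -1 since 32285 mod 8 = 5, so (4696/32285) = (-1)^3·(587/32285); sign now +1
reciprocity: (587/32285) = +1·(32285/587) since 587 mod 4 = 3, 32285 mod 4 = 1; sign now +1
(32285/587) = (0/587)   [reduce mod 587]
(0/587) = 0   [gcd(a, n) > 1]; final value = 0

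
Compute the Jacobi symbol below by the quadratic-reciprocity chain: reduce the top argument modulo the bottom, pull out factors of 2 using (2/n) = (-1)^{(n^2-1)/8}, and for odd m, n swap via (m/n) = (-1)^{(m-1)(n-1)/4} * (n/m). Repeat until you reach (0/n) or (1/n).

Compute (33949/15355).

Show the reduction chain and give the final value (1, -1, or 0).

1

(33949/15355) = (3239/15355)   [reduce mod 15355]
reciprocity: (3239/15355) = -1·(15355/3239) since 3239 mod 4 = 3, 15355 mod 4 = 3; sign now -1
(15355/3239) = (2399/3239)   [reduce mod 3239]
reciprocity: (2399/3239) = -1·(3239/2399) since 2399 mod 4 = 3, 3239 mod 4 = 3; sign now +1
(3239/2399) = (840/2399)   [reduce mod 2399]
840 = 2^3·105; (2/2399) = +1 since 2399 mod 8 = 7, so (840/2399) = (+1)^3·(105/2399); sign now +1
reciprocity: (105/2399) = +1·(2399/105) since 105 mod 4 = 1, 2399 mod 4 = 3; sign now +1
(2399/105) = (89/105)   [reduce mod 105]
reciprocity: (89/105) = +1·(105/89) since 89 mod 4 = 1, 105 mod 4 = 1; sign now +1
(105/89) = (16/89)   [reduce mod 89]
16 = 2^4·1; (2/89) = +1 since 89 mod 8 = 1, so (16/89) = (+1)^4·(1/89); sign now +1
(1/89) = 1; final value = sign = +1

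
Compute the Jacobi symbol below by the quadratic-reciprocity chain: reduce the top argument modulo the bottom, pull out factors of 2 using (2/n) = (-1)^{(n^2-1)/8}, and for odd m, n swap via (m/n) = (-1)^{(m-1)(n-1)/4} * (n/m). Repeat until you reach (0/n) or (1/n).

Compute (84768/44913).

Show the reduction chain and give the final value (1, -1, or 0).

(84768/44913) = (39855/44913)   [reduce mod 44913]
reciprocity: (39855/44913) = +1·(44913/39855) since 39855 mod 4 = 3, 44913 mod 4 = 1; sign now +1
(44913/39855) = (5058/39855)   [reduce mod 39855]
5058 = 2^1·2529; (2/39855) = +1 since 39855 mod 8 = 7, so (5058/39855) = (+1)^1·(2529/39855); sign now +1
reciprocity: (2529/39855) = +1·(39855/2529) since 2529 mod 4 = 1, 39855 mod 4 = 3; sign now +1
(39855/2529) = (1920/2529)   [reduce mod 2529]
1920 = 2^7·15; (2/2529) = +1 since 2529 mod 8 = 1, so (1920/2529) = (+1)^7·(15/2529); sign now +1
reciprocity: (15/2529) = +1·(2529/15) since 15 mod 4 = 3, 2529 mod 4 = 1; sign now +1
(2529/15) = (9/15)   [reduce mod 15]
reciprocity: (9/15) = +1·(15/9) since 9 mod 4 = 1, 15 mod 4 = 3; sign now +1
(15/9) = (6/9)   [reduce mod 9]
6 = 2^1·3; (2/9) = +1 since 9 mod 8 = 1, so (6/9) = (+1)^1·(3/9); sign now +1
reciprocity: (3/9) = +1·(9/3) since 3 mod 4 = 3, 9 mod 4 = 1; sign now +1
(9/3) = (0/3)   [reduce mod 3]
(0/3) = 0   [gcd(a, n) > 1]; final value = 0

0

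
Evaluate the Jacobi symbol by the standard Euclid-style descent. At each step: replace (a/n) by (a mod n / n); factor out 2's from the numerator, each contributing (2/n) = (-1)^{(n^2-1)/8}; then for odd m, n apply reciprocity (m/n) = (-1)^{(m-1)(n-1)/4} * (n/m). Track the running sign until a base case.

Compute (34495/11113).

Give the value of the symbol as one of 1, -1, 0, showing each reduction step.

1

(34495/11113): 34495 mod 11113 = 1156, so (34495/11113) = (1156/11113)
factor out 2^2: 1156 = 2^2·289; with 11113 mod 8 = 1, (2/11113) = +1; sign now +1; continue with (289/11113)
flip (289/11113) -> (11113/289): both odd, 289 mod 4 = 1, 11113 mod 4 = 1, so the flip contributes +1; sign now +1
(11113/289): 11113 mod 289 = 131, so (11113/289) = (131/289)
flip (131/289) -> (289/131): both odd, 131 mod 4 = 3, 289 mod 4 = 1, so the flip contributes +1; sign now +1
(289/131): 289 mod 131 = 27, so (289/131) = (27/131)
flip (27/131) -> (131/27): both odd, 27 mod 4 = 3, 131 mod 4 = 3, so the flip contributes -1; sign now -1
(131/27): 131 mod 27 = 23, so (131/27) = (23/27)
flip (23/27) -> (27/23): both odd, 23 mod 4 = 3, 27 mod 4 = 3, so the flip contributes -1; sign now +1
(27/23): 27 mod 23 = 4, so (27/23) = (4/23)
factor out 2^2: 4 = 2^2·1; with 23 mod 8 = 7, (2/23) = +1; sign now +1; continue with (1/23)
reached (1/23) = 1, so the symbol is +1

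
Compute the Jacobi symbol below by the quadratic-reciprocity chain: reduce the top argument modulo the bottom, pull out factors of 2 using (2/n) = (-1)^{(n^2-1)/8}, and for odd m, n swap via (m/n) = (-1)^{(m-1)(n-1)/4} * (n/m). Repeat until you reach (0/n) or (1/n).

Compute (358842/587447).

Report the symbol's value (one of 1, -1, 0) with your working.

358842 = 2^1·179421; (2/587447) = +1 since 587447 mod 8 = 7, so (358842/587447) = (+1)^1·(179421/587447); sign now +1
reciprocity: (179421/587447) = +1·(587447/179421) since 179421 mod 4 = 1, 587447 mod 4 = 3; sign now +1
(587447/179421) = (49184/179421)   [reduce mod 179421]
49184 = 2^5·1537; (2/179421) = -1 since 179421 mod 8 = 5, so (49184/179421) = (-1)^5·(1537/179421); sign now -1
reciprocity: (1537/179421) = +1·(179421/1537) since 1537 mod 4 = 1, 179421 mod 4 = 1; sign now -1
(179421/1537) = (1129/1537)   [reduce mod 1537]
reciprocity: (1129/1537) = +1·(1537/1129) since 1129 mod 4 = 1, 1537 mod 4 = 1; sign now -1
(1537/1129) = (408/1129)   [reduce mod 1129]
408 = 2^3·51; (2/1129) = +1 since 1129 mod 8 = 1, so (408/1129) = (+1)^3·(51/1129); sign now -1
reciprocity: (51/1129) = +1·(1129/51) since 51 mod 4 = 3, 1129 mod 4 = 1; sign now -1
(1129/51) = (7/51)   [reduce mod 51]
reciprocity: (7/51) = -1·(51/7) since 7 mod 4 = 3, 51 mod 4 = 3; sign now +1
(51/7) = (2/7)   [reduce mod 7]
2 = 2^1·1; (2/7) = +1 since 7 mod 8 = 7, so (2/7) = (+1)^1·(1/7); sign now +1
(1/7) = 1; final value = sign = +1

1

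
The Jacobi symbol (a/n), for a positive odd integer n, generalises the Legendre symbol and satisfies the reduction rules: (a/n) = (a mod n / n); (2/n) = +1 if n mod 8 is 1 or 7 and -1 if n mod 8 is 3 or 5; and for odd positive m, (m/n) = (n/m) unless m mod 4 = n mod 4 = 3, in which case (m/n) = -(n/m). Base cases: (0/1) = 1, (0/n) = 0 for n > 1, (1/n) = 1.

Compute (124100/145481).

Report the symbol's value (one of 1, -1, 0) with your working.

-1

124100 = 2^2·31025; (2/145481) = +1 since 145481 mod 8 = 1, so (124100/145481) = (+1)^2·(31025/145481); sign now +1
reciprocity: (31025/145481) = +1·(145481/31025) since 31025 mod 4 = 1, 145481 mod 4 = 1; sign now +1
(145481/31025) = (21381/31025)   [reduce mod 31025]
reciprocity: (21381/31025) = +1·(31025/21381) since 21381 mod 4 = 1, 31025 mod 4 = 1; sign now +1
(31025/21381) = (9644/21381)   [reduce mod 21381]
9644 = 2^2·2411; (2/21381) = -1 since 21381 mod 8 = 5, so (9644/21381) = (-1)^2·(2411/21381); sign now +1
reciprocity: (2411/21381) = +1·(21381/2411) since 2411 mod 4 = 3, 21381 mod 4 = 1; sign now +1
(21381/2411) = (2093/2411)   [reduce mod 2411]
reciprocity: (2093/2411) = +1·(2411/2093) since 2093 mod 4 = 1, 2411 mod 4 = 3; sign now +1
(2411/2093) = (318/2093)   [reduce mod 2093]
318 = 2^1·159; (2/2093) = -1 since 2093 mod 8 = 5, so (318/2093) = (-1)^1·(159/2093); sign now -1
reciprocity: (159/2093) = +1·(2093/159) since 159 mod 4 = 3, 2093 mod 4 = 1; sign now -1
(2093/159) = (26/159)   [reduce mod 159]
26 = 2^1·13; (2/159) = +1 since 159 mod 8 = 7, so (26/159) = (+1)^1·(13/159); sign now -1
reciprocity: (13/159) = +1·(159/13) since 13 mod 4 = 1, 159 mod 4 = 3; sign now -1
(159/13) = (3/13)   [reduce mod 13]
reciprocity: (3/13) = +1·(13/3) since 3 mod 4 = 3, 13 mod 4 = 1; sign now -1
(13/3) = (1/3)   [reduce mod 3]
(1/3) = 1; final value = sign = -1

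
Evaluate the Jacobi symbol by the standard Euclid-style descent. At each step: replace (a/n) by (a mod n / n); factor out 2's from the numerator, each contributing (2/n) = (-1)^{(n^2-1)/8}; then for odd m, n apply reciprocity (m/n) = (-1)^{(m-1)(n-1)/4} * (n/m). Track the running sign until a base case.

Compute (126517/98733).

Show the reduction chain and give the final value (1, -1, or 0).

(126517/98733) = (27784/98733)   [reduce mod 98733]
27784 = 2^3·3473; (2/98733) = -1 since 98733 mod 8 = 5, so (27784/98733) = (-1)^3·(3473/98733); sign now -1
reciprocity: (3473/98733) = +1·(98733/3473) since 3473 mod 4 = 1, 98733 mod 4 = 1; sign now -1
(98733/3473) = (1489/3473)   [reduce mod 3473]
reciprocity: (1489/3473) = +1·(3473/1489) since 1489 mod 4 = 1, 3473 mod 4 = 1; sign now -1
(3473/1489) = (495/1489)   [reduce mod 1489]
reciprocity: (495/1489) = +1·(1489/495) since 495 mod 4 = 3, 1489 mod 4 = 1; sign now -1
(1489/495) = (4/495)   [reduce mod 495]
4 = 2^2·1; (2/495) = +1 since 495 mod 8 = 7, so (4/495) = (+1)^2·(1/495); sign now -1
(1/495) = 1; final value = sign = -1

-1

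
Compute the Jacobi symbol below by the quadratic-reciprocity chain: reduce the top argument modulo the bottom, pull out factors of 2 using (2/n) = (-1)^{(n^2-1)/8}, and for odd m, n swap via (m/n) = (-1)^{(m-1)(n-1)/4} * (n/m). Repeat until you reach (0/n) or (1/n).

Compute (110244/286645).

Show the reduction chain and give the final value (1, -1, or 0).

110244 = 2^2·27561; (2/286645) = -1 since 286645 mod 8 = 5, so (110244/286645) = (-1)^2·(27561/286645); sign now +1
reciprocity: (27561/286645) = +1·(286645/27561) since 27561 mod 4 = 1, 286645 mod 4 = 1; sign now +1
(286645/27561) = (11035/27561)   [reduce mod 27561]
reciprocity: (11035/27561) = +1·(27561/11035) since 11035 mod 4 = 3, 27561 mod 4 = 1; sign now +1
(27561/11035) = (5491/11035)   [reduce mod 11035]
reciprocity: (5491/11035) = -1·(11035/5491) since 5491 mod 4 = 3, 11035 mod 4 = 3; sign now -1
(11035/5491) = (53/5491)   [reduce mod 5491]
reciprocity: (53/5491) = +1·(5491/53) since 53 mod 4 = 1, 5491 mod 4 = 3; sign now -1
(5491/53) = (32/53)   [reduce mod 53]
32 = 2^5·1; (2/53) = -1 since 53 mod 8 = 5, so (32/53) = (-1)^5·(1/53); sign now +1
(1/53) = 1; final value = sign = +1

1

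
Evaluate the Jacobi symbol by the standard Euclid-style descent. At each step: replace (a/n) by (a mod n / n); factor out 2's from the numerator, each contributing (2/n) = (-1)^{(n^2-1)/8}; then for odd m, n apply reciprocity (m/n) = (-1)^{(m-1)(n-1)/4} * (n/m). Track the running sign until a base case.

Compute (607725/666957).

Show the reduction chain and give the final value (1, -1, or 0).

reciprocity: (607725/666957) = +1·(666957/607725) since 607725 mod 4 = 1, 666957 mod 4 = 1; sign now +1
(666957/607725) = (59232/607725)   [reduce mod 607725]
59232 = 2^5·1851; (2/607725) = -1 since 607725 mod 8 = 5, so (59232/607725) = (-1)^5·(1851/607725); sign now -1
reciprocity: (1851/607725) = +1·(607725/1851) since 1851 mod 4 = 3, 607725 mod 4 = 1; sign now -1
(607725/1851) = (597/1851)   [reduce mod 1851]
reciprocity: (597/1851) = +1·(1851/597) since 597 mod 4 = 1, 1851 mod 4 = 3; sign now -1
(1851/597) = (60/597)   [reduce mod 597]
60 = 2^2·15; (2/597) = -1 since 597 mod 8 = 5, so (60/597) = (-1)^2·(15/597); sign now -1
reciprocity: (15/597) = +1·(597/15) since 15 mod 4 = 3, 597 mod 4 = 1; sign now -1
(597/15) = (12/15)   [reduce mod 15]
12 = 2^2·3; (2/15) = +1 since 15 mod 8 = 7, so (12/15) = (+1)^2·(3/15); sign now -1
reciprocity: (3/15) = -1·(15/3) since 3 mod 4 = 3, 15 mod 4 = 3; sign now +1
(15/3) = (0/3)   [reduce mod 3]
(0/3) = 0   [gcd(a, n) > 1]; final value = 0

0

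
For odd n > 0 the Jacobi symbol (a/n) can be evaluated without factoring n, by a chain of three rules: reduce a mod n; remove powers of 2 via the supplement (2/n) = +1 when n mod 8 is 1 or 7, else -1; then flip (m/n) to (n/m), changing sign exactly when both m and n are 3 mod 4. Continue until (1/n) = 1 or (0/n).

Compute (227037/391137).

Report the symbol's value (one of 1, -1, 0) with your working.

0

flip (227037/391137) -> (391137/227037): both odd, 227037 mod 4 = 1, 391137 mod 4 = 1, so the flip contributes +1; sign now +1
(391137/227037): 391137 mod 227037 = 164100, so (391137/227037) = (164100/227037)
factor out 2^2: 164100 = 2^2·41025; with 227037 mod 8 = 5, (2/227037) = -1; sign now +1; continue with (41025/227037)
flip (41025/227037) -> (227037/41025): both odd, 41025 mod 4 = 1, 227037 mod 4 = 1, so the flip contributes +1; sign now +1
(227037/41025): 227037 mod 41025 = 21912, so (227037/41025) = (21912/41025)
factor out 2^3: 21912 = 2^3·2739; with 41025 mod 8 = 1, (2/41025) = +1; sign now +1; continue with (2739/41025)
flip (2739/41025) -> (41025/2739): both odd, 2739 mod 4 = 3, 41025 mod 4 = 1, so the flip contributes +1; sign now +1
(41025/2739): 41025 mod 2739 = 2679, so (41025/2739) = (2679/2739)
flip (2679/2739) -> (2739/2679): both odd, 2679 mod 4 = 3, 2739 mod 4 = 3, so the flip contributes -1; sign now -1
(2739/2679): 2739 mod 2679 = 60, so (2739/2679) = (60/2679)
factor out 2^2: 60 = 2^2·15; with 2679 mod 8 = 7, (2/2679) = +1; sign now -1; continue with (15/2679)
flip (15/2679) -> (2679/15): both odd, 15 mod 4 = 3, 2679 mod 4 = 3, so the flip contributes -1; sign now +1
(2679/15): 2679 mod 15 = 9, so (2679/15) = (9/15)
flip (9/15) -> (15/9): both odd, 9 mod 4 = 1, 15 mod 4 = 3, so the flip contributes +1; sign now +1
(15/9): 15 mod 9 = 6, so (15/9) = (6/9)
factor out 2^1: 6 = 2^1·3; with 9 mod 8 = 1, (2/9) = +1; sign now +1; continue with (3/9)
flip (3/9) -> (9/3): both odd, 3 mod 4 = 3, 9 mod 4 = 1, so the flip contributes +1; sign now +1
(9/3): 9 mod 3 = 0, so (9/3) = (0/3)
reached (0/3); gcd(a, n) > 1, so (0/3) = 0 and the symbol is 0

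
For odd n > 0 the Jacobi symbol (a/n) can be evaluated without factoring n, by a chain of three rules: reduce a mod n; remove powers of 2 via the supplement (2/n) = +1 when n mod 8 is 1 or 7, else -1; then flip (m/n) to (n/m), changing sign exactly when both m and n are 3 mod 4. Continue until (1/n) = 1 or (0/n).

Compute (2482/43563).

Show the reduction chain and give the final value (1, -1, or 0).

-1

factor out 2^1: 2482 = 2^1·1241; with 43563 mod 8 = 3, (2/43563) = -1; sign now -1; continue with (1241/43563)
flip (1241/43563) -> (43563/1241): both odd, 1241 mod 4 = 1, 43563 mod 4 = 3, so the flip contributes +1; sign now -1
(43563/1241): 43563 mod 1241 = 128, so (43563/1241) = (128/1241)
factor out 2^7: 128 = 2^7·1; with 1241 mod 8 = 1, (2/1241) = +1; sign now -1; continue with (1/1241)
reached (1/1241) = 1, so the symbol is -1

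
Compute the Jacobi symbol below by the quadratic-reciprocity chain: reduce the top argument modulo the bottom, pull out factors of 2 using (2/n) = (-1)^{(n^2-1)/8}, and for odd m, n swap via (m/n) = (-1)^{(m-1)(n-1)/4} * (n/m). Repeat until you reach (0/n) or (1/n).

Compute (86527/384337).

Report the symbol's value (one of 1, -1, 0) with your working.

-1

flip (86527/384337) -> (384337/86527): both odd, 86527 mod 4 = 3, 384337 mod 4 = 1, so the flip contributes +1; sign now +1
(384337/86527): 384337 mod 86527 = 38229, so (384337/86527) = (38229/86527)
flip (38229/86527) -> (86527/38229): both odd, 38229 mod 4 = 1, 86527 mod 4 = 3, so the flip contributes +1; sign now +1
(86527/38229): 86527 mod 38229 = 10069, so (86527/38229) = (10069/38229)
flip (10069/38229) -> (38229/10069): both odd, 10069 mod 4 = 1, 38229 mod 4 = 1, so the flip contributes +1; sign now +1
(38229/10069): 38229 mod 10069 = 8022, so (38229/10069) = (8022/10069)
factor out 2^1: 8022 = 2^1·4011; with 10069 mod 8 = 5, (2/10069) = -1; sign now -1; continue with (4011/10069)
flip (4011/10069) -> (10069/4011): both odd, 4011 mod 4 = 3, 10069 mod 4 = 1, so the flip contributes +1; sign now -1
(10069/4011): 10069 mod 4011 = 2047, so (10069/4011) = (2047/4011)
flip (2047/4011) -> (4011/2047): both odd, 2047 mod 4 = 3, 4011 mod 4 = 3, so the flip contributes -1; sign now +1
(4011/2047): 4011 mod 2047 = 1964, so (4011/2047) = (1964/2047)
factor out 2^2: 1964 = 2^2·491; with 2047 mod 8 = 7, (2/2047) = +1; sign now +1; continue with (491/2047)
flip (491/2047) -> (2047/491): both odd, 491 mod 4 = 3, 2047 mod 4 = 3, so the flip contributes -1; sign now -1
(2047/491): 2047 mod 491 = 83, so (2047/491) = (83/491)
flip (83/491) -> (491/83): both odd, 83 mod 4 = 3, 491 mod 4 = 3, so the flip contributes -1; sign now +1
(491/83): 491 mod 83 = 76, so (491/83) = (76/83)
factor out 2^2: 76 = 2^2·19; with 83 mod 8 = 3, (2/83) = -1; sign now +1; continue with (19/83)
flip (19/83) -> (83/19): both odd, 19 mod 4 = 3, 83 mod 4 = 3, so the flip contributes -1; sign now -1
(83/19): 83 mod 19 = 7, so (83/19) = (7/19)
flip (7/19) -> (19/7): both odd, 7 mod 4 = 3, 19 mod 4 = 3, so the flip contributes -1; sign now +1
(19/7): 19 mod 7 = 5, so (19/7) = (5/7)
flip (5/7) -> (7/5): both odd, 5 mod 4 = 1, 7 mod 4 = 3, so the flip contributes +1; sign now +1
(7/5): 7 mod 5 = 2, so (7/5) = (2/5)
factor out 2^1: 2 = 2^1·1; with 5 mod 8 = 5, (2/5) = -1; sign now -1; continue with (1/5)
reached (1/5) = 1, so the symbol is -1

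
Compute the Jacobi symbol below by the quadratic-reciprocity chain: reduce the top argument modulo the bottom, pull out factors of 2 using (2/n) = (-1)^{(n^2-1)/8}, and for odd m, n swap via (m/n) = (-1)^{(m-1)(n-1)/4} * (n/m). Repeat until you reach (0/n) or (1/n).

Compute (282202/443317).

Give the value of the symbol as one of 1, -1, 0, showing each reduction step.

factor out 2^1: 282202 = 2^1·141101; with 443317 mod 8 = 5, (2/443317) = -1; sign now -1; continue with (141101/443317)
flip (141101/443317) -> (443317/141101): both odd, 141101 mod 4 = 1, 443317 mod 4 = 1, so the flip contributes +1; sign now -1
(443317/141101): 443317 mod 141101 = 20014, so (443317/141101) = (20014/141101)
factor out 2^1: 20014 = 2^1·10007; with 141101 mod 8 = 5, (2/141101) = -1; sign now +1; continue with (10007/141101)
flip (10007/141101) -> (141101/10007): both odd, 10007 mod 4 = 3, 141101 mod 4 = 1, so the flip contributes +1; sign now +1
(141101/10007): 141101 mod 10007 = 1003, so (141101/10007) = (1003/10007)
flip (1003/10007) -> (10007/1003): both odd, 1003 mod 4 = 3, 10007 mod 4 = 3, so the flip contributes -1; sign now -1
(10007/1003): 10007 mod 1003 = 980, so (10007/1003) = (980/1003)
factor out 2^2: 980 = 2^2·245; with 1003 mod 8 = 3, (2/1003) = -1; sign now -1; continue with (245/1003)
flip (245/1003) -> (1003/245): both odd, 245 mod 4 = 1, 1003 mod 4 = 3, so the flip contributes +1; sign now -1
(1003/245): 1003 mod 245 = 23, so (1003/245) = (23/245)
flip (23/245) -> (245/23): both odd, 23 mod 4 = 3, 245 mod 4 = 1, so the flip contributes +1; sign now -1
(245/23): 245 mod 23 = 15, so (245/23) = (15/23)
flip (15/23) -> (23/15): both odd, 15 mod 4 = 3, 23 mod 4 = 3, so the flip contributes -1; sign now +1
(23/15): 23 mod 15 = 8, so (23/15) = (8/15)
factor out 2^3: 8 = 2^3·1; with 15 mod 8 = 7, (2/15) = +1; sign now +1; continue with (1/15)
reached (1/15) = 1, so the symbol is +1

1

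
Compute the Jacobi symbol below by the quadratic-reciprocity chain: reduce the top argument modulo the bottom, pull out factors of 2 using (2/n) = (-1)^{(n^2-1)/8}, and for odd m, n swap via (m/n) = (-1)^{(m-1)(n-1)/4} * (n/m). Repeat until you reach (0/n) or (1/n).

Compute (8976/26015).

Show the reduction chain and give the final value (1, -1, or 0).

0

factor out 2^4: 8976 = 2^4·561; with 26015 mod 8 = 7, (2/26015) = +1; sign now +1; continue with (561/26015)
flip (561/26015) -> (26015/561): both odd, 561 mod 4 = 1, 26015 mod 4 = 3, so the flip contributes +1; sign now +1
(26015/561): 26015 mod 561 = 209, so (26015/561) = (209/561)
flip (209/561) -> (561/209): both odd, 209 mod 4 = 1, 561 mod 4 = 1, so the flip contributes +1; sign now +1
(561/209): 561 mod 209 = 143, so (561/209) = (143/209)
flip (143/209) -> (209/143): both odd, 143 mod 4 = 3, 209 mod 4 = 1, so the flip contributes +1; sign now +1
(209/143): 209 mod 143 = 66, so (209/143) = (66/143)
factor out 2^1: 66 = 2^1·33; with 143 mod 8 = 7, (2/143) = +1; sign now +1; continue with (33/143)
flip (33/143) -> (143/33): both odd, 33 mod 4 = 1, 143 mod 4 = 3, so the flip contributes +1; sign now +1
(143/33): 143 mod 33 = 11, so (143/33) = (11/33)
flip (11/33) -> (33/11): both odd, 11 mod 4 = 3, 33 mod 4 = 1, so the flip contributes +1; sign now +1
(33/11): 33 mod 11 = 0, so (33/11) = (0/11)
reached (0/11); gcd(a, n) > 1, so (0/11) = 0 and the symbol is 0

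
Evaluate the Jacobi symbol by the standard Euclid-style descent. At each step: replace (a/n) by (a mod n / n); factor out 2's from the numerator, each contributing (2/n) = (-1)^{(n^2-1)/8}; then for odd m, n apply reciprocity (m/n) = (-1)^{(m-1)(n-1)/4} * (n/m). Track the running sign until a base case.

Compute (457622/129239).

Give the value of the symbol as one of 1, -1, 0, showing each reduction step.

(457622/129239): 457622 mod 129239 = 69905, so (457622/129239) = (69905/129239)
flip (69905/129239) -> (129239/69905): both odd, 69905 mod 4 = 1, 129239 mod 4 = 3, so the flip contributes +1; sign now +1
(129239/69905): 129239 mod 69905 = 59334, so (129239/69905) = (59334/69905)
factor out 2^1: 59334 = 2^1·29667; with 69905 mod 8 = 1, (2/69905) = +1; sign now +1; continue with (29667/69905)
flip (29667/69905) -> (69905/29667): both odd, 29667 mod 4 = 3, 69905 mod 4 = 1, so the flip contributes +1; sign now +1
(69905/29667): 69905 mod 29667 = 10571, so (69905/29667) = (10571/29667)
flip (10571/29667) -> (29667/10571): both odd, 10571 mod 4 = 3, 29667 mod 4 = 3, so the flip contributes -1; sign now -1
(29667/10571): 29667 mod 10571 = 8525, so (29667/10571) = (8525/10571)
flip (8525/10571) -> (10571/8525): both odd, 8525 mod 4 = 1, 10571 mod 4 = 3, so the flip contributes +1; sign now -1
(10571/8525): 10571 mod 8525 = 2046, so (10571/8525) = (2046/8525)
factor out 2^1: 2046 = 2^1·1023; with 8525 mod 8 = 5, (2/8525) = -1; sign now +1; continue with (1023/8525)
flip (1023/8525) -> (8525/1023): both odd, 1023 mod 4 = 3, 8525 mod 4 = 1, so the flip contributes +1; sign now +1
(8525/1023): 8525 mod 1023 = 341, so (8525/1023) = (341/1023)
flip (341/1023) -> (1023/341): both odd, 341 mod 4 = 1, 1023 mod 4 = 3, so the flip contributes +1; sign now +1
(1023/341): 1023 mod 341 = 0, so (1023/341) = (0/341)
reached (0/341); gcd(a, n) > 1, so (0/341) = 0 and the symbol is 0

0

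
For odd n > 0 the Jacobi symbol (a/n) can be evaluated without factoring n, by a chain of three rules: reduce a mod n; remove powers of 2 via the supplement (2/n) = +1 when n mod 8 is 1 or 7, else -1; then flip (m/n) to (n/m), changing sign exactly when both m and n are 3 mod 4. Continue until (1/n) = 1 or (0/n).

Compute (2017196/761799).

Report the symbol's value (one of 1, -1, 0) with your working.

(2017196/761799): 2017196 mod 761799 = 493598, so (2017196/761799) = (493598/761799)
factor out 2^1: 493598 = 2^1·246799; with 761799 mod 8 = 7, (2/761799) = +1; sign now +1; continue with (246799/761799)
flip (246799/761799) -> (761799/246799): both odd, 246799 mod 4 = 3, 761799 mod 4 = 3, so the flip contributes -1; sign now -1
(761799/246799): 761799 mod 246799 = 21402, so (761799/246799) = (21402/246799)
factor out 2^1: 21402 = 2^1·10701; with 246799 mod 8 = 7, (2/246799) = +1; sign now -1; continue with (10701/246799)
flip (10701/246799) -> (246799/10701): both odd, 10701 mod 4 = 1, 246799 mod 4 = 3, so the flip contributes +1; sign now -1
(246799/10701): 246799 mod 10701 = 676, so (246799/10701) = (676/10701)
factor out 2^2: 676 = 2^2·169; with 10701 mod 8 = 5, (2/10701) = -1; sign now -1; continue with (169/10701)
flip (169/10701) -> (10701/169): both odd, 169 mod 4 = 1, 10701 mod 4 = 1, so the flip contributes +1; sign now -1
(10701/169): 10701 mod 169 = 54, so (10701/169) = (54/169)
factor out 2^1: 54 = 2^1·27; with 169 mod 8 = 1, (2/169) = +1; sign now -1; continue with (27/169)
flip (27/169) -> (169/27): both odd, 27 mod 4 = 3, 169 mod 4 = 1, so the flip contributes +1; sign now -1
(169/27): 169 mod 27 = 7, so (169/27) = (7/27)
flip (7/27) -> (27/7): both odd, 7 mod 4 = 3, 27 mod 4 = 3, so the flip contributes -1; sign now +1
(27/7): 27 mod 7 = 6, so (27/7) = (6/7)
factor out 2^1: 6 = 2^1·3; with 7 mod 8 = 7, (2/7) = +1; sign now +1; continue with (3/7)
flip (3/7) -> (7/3): both odd, 3 mod 4 = 3, 7 mod 4 = 3, so the flip contributes -1; sign now -1
(7/3): 7 mod 3 = 1, so (7/3) = (1/3)
reached (1/3) = 1, so the symbol is -1

-1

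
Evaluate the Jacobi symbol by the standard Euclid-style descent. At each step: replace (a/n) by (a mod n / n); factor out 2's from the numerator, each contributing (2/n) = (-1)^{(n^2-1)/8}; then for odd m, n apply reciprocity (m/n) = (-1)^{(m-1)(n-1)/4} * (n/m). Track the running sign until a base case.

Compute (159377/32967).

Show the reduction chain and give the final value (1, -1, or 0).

-1

(159377/32967) = (27509/32967)   [reduce mod 32967]
reciprocity: (27509/32967) = +1·(32967/27509) since 27509 mod 4 = 1, 32967 mod 4 = 3; sign now +1
(32967/27509) = (5458/27509)   [reduce mod 27509]
5458 = 2^1·2729; (2/27509) = -1 since 27509 mod 8 = 5, so (5458/27509) = (-1)^1·(2729/27509); sign now -1
reciprocity: (2729/27509) = +1·(27509/2729) since 2729 mod 4 = 1, 27509 mod 4 = 1; sign now -1
(27509/2729) = (219/2729)   [reduce mod 2729]
reciprocity: (219/2729) = +1·(2729/219) since 219 mod 4 = 3, 2729 mod 4 = 1; sign now -1
(2729/219) = (101/219)   [reduce mod 219]
reciprocity: (101/219) = +1·(219/101) since 101 mod 4 = 1, 219 mod 4 = 3; sign now -1
(219/101) = (17/101)   [reduce mod 101]
reciprocity: (17/101) = +1·(101/17) since 17 mod 4 = 1, 101 mod 4 = 1; sign now -1
(101/17) = (16/17)   [reduce mod 17]
16 = 2^4·1; (2/17) = +1 since 17 mod 8 = 1, so (16/17) = (+1)^4·(1/17); sign now -1
(1/17) = 1; final value = sign = -1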